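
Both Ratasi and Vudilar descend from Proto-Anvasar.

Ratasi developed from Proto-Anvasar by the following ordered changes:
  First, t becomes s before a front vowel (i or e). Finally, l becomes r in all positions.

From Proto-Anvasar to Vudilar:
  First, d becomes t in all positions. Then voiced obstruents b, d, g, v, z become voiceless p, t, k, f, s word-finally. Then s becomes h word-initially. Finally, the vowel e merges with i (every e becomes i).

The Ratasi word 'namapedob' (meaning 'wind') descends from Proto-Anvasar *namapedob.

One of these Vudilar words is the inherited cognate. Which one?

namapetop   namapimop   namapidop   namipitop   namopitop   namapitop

Vudilar: *namapedob > namapetob > namapetop > namapitop  (by unconditioned shift, final devoicing, vowel merger)

namapitop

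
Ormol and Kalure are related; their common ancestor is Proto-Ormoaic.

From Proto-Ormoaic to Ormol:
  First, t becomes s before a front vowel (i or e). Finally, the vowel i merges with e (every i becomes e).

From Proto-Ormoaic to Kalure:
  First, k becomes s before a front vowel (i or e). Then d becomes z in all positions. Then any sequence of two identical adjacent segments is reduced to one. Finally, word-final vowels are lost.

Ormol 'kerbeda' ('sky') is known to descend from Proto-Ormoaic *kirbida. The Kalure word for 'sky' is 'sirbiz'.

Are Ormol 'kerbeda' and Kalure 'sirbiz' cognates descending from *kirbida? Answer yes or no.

yes

Derive the expected Kalure reflex of *kirbida:
Kalure: start from *kirbida.
  rule 1 (palatalisation): kirbida → sirbida
  rule 2 (unconditioned shift): sirbida → sirbiza
  rule 3: no change — sirbiza
  rule 4 (apocope): sirbiza → sirbiz
  ⇒ Kalure sirbiz
Kalure 'sirbiz' matches the regular reflex exactly, so the pair is cognate.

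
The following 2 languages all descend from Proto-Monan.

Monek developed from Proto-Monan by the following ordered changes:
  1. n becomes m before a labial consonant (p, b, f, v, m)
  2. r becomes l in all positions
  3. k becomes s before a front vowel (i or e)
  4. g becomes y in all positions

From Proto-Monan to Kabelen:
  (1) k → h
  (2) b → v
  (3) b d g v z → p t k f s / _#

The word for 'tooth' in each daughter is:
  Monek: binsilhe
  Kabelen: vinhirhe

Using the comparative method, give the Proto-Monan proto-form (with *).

*binkirhe

Position 6: Monek has l, Kabelen has r. Kabelen preserves r here (none of its changes turn any other segment into r), so the proto-segment is *r.
Position 4: Monek has s, Kabelen has h. Taking the neighbouring segments as reconstructed: Monek s could go back to *k or *s; Kabelen h could go back to *k or *h — the one source consistent with every daughter is *k.
Position 1: Monek has b, Kabelen has v. Monek preserves b here (none of its changes turn any other segment into b), so the proto-segment is *b.
The remaining positions agree across the daughters. Check the candidate against every language:
Monek: start from *binkirhe.
  rule 1: no change — binkirhe
  rule 2 (unconditioned shift): binkirhe → binkilhe
  rule 3 (palatalisation): binkilhe → binsilhe
  rule 4: no change — binsilhe
  ⇒ Monek binsilhe
Kabelen: start from *binkirhe.
  rule 1 (unconditioned shift): binkirhe → binhirhe
  rule 2 (unconditioned shift): binhirhe → vinhirhe
  rule 3: no change — vinhirhe
  ⇒ Kabelen vinhirhe
Only *binkirhe yields all of Monek binsilhe, Kabelen vinhirhe.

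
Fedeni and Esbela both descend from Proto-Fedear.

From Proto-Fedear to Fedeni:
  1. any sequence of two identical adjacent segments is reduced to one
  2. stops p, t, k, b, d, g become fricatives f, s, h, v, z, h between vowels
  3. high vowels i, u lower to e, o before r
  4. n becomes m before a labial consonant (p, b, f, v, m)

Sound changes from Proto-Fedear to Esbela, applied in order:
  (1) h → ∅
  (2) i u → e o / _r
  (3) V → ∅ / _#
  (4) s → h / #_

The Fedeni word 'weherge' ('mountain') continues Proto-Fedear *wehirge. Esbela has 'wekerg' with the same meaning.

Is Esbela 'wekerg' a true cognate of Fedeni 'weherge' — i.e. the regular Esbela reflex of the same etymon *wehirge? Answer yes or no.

Derive the expected Esbela reflex of *wehirge:
Esbela: *wehirge > weirge > weerge > weerg  (by h-loss, pre-rhotic lowering, apocope)
The regular Esbela reflex would be 'weerg', but the attested form is 'wekerg'. The correspondence is irregular, so they are not cognates (the Esbela form has a different source).

no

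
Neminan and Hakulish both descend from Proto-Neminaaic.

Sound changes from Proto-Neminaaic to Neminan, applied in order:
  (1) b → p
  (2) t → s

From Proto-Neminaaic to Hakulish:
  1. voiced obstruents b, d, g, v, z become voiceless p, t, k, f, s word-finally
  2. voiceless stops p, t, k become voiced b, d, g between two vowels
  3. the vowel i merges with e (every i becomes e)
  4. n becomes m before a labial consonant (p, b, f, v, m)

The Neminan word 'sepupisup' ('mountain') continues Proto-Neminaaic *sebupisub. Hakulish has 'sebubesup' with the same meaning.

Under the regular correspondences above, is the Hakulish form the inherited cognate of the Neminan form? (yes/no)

yes

Derive the expected Hakulish reflex of *sebupisub:
Hakulish: start from *sebupisub.
  rule 1 (final devoicing): sebupisub → sebupisup
  rule 2 (intervocalic voicing): sebupisup → sebubisup
  rule 3 (vowel merger): sebubisup → sebubesup
  rule 4: no change — sebubesup
  ⇒ Hakulish sebubesup
Hakulish 'sebubesup' matches the regular reflex exactly, so the pair is cognate.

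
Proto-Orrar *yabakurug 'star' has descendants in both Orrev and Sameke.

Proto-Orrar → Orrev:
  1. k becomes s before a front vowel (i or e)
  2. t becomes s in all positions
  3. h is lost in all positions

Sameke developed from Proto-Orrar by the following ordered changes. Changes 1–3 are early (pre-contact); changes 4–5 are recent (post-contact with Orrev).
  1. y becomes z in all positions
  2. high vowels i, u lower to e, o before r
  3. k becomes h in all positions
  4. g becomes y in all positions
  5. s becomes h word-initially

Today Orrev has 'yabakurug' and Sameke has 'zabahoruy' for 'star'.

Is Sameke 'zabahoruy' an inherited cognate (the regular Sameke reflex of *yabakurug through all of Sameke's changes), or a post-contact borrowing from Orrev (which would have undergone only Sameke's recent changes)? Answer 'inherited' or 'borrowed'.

If inherited, *yabakurug would pass through all of Sameke's changes:
Sameke: *yabakurug
  yabakurug → zabakurug   [unconditioned shift]
  zabakurug → zabakorug   [pre-rhotic lowering]
  zabakorug → zabahorug   [unconditioned shift]
  zabahorug → zabahoruy   [unconditioned shift]
  zabahoruy (rule 5 does not apply)
  giving Sameke zabahoruy.
If borrowed from Orrev 'yabakurug' after the early changes, it would undergo only the recent ones:
  rule 4 (unconditioned shift): yabakurug → yabakuruy
  rule 5 (debuccalisation): no change (yabakuruy)
  ⇒ as a loan: yabakuruy
Sameke 'zabahoruy' matches the inherited outcome exactly, so it is an inherited cognate, not a loan.

inherited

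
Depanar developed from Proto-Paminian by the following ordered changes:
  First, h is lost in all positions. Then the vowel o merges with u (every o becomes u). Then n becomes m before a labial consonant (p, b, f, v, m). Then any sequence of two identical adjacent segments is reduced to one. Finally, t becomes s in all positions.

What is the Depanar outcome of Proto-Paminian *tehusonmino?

Depanar: *tehusonmino > teusonmino > teusunminu > teusumminu > teusuminu > seusuminu  (by h-loss, vowel merger, nasal place assimilation, degemination, unconditioned shift)

seusuminu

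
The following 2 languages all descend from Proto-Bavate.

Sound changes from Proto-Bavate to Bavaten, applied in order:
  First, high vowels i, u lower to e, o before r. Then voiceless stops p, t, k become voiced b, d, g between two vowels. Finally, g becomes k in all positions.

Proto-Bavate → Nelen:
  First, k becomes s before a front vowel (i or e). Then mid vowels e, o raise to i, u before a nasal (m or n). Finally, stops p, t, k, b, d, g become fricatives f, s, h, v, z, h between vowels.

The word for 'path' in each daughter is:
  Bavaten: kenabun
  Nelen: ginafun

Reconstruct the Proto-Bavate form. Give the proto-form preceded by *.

*genapun

Position 1: Bavaten has k, Nelen has g. Nelen preserves g here (none of its changes turn any other segment into g), so the proto-segment is *g.
Position 5: Bavaten has b, Nelen has f. Taking the neighbouring segments as reconstructed: Bavaten b could go back to *p or *b; Nelen f could go back to *p or *f — the one source consistent with every daughter is *p.
Verify the candidate proto-form against each daughter:
Bavaten: *genapun
  genapun (rule 1 does not apply)
  genapun → genabun   [intervocalic voicing]
  genabun → kenabun   [unconditioned shift]
  giving Bavaten kenabun.
Nelen: *genapun > ginapun > ginafun  (by pre-nasal raising, intervocalic lenition)
No other proto-form is consistent with every reflex, so the reconstruction is *genapun.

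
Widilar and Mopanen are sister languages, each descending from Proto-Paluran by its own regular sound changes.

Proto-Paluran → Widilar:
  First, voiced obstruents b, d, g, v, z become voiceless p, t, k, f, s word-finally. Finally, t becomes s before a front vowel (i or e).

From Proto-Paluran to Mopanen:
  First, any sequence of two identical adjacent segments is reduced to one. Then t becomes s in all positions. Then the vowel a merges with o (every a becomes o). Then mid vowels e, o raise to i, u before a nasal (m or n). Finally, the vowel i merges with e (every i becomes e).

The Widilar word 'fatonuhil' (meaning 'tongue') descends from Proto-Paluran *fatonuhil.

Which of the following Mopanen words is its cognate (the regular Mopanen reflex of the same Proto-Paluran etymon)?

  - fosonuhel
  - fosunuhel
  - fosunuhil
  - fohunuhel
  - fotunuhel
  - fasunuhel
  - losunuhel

Mopanen: *fatonuhil > fasonuhil > fosonuhil > fosunuhil > fosunuhel  (by unconditioned shift, vowel merger, pre-nasal raising, vowel merger)
The other candidates each miss or misapply at least one Mopanen change.

fosunuhel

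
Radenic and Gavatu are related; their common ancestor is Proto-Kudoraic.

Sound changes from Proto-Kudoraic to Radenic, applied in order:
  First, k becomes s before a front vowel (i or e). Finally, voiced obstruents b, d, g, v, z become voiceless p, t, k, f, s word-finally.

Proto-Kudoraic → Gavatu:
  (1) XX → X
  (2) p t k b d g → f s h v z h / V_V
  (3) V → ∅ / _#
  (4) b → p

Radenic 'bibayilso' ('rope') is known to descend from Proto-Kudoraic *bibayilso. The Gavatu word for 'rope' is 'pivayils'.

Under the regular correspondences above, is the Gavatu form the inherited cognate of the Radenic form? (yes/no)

yes

Derive the expected Gavatu reflex of *bibayilso:
Gavatu: *bibayilso
  bibayilso (rule 1 does not apply)
  bibayilso → bivayilso   [intervocalic lenition]
  bivayilso → bivayils   [apocope]
  bivayils → pivayils   [unconditioned shift]
  giving Gavatu pivayils.
Gavatu 'pivayils' matches the regular reflex exactly, so the pair is cognate.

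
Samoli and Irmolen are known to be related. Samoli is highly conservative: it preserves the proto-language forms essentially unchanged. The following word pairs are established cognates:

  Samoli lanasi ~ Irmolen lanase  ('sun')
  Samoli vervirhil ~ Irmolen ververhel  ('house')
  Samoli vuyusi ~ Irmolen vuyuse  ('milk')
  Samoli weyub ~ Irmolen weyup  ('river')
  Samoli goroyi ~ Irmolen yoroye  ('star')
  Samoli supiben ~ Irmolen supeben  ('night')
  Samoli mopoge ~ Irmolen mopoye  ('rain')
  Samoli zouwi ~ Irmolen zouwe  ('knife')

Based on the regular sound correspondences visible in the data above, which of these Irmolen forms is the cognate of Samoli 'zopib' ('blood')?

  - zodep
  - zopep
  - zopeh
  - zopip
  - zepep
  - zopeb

zopep

supiben ~ supeben — Samoli i corresponds to Irmolen e after a consonant, before a labial obstruent.
weyub ~ weyup — Samoli b corresponds to Irmolen p word-finally.
Applying these to Samoli 'zopib':
  zopib → zopeb   (i→e after a consonant, before a labial obstruent)
  zopeb → zopep   (b→p word-finally)
So the Irmolen cognate is 'zopep'.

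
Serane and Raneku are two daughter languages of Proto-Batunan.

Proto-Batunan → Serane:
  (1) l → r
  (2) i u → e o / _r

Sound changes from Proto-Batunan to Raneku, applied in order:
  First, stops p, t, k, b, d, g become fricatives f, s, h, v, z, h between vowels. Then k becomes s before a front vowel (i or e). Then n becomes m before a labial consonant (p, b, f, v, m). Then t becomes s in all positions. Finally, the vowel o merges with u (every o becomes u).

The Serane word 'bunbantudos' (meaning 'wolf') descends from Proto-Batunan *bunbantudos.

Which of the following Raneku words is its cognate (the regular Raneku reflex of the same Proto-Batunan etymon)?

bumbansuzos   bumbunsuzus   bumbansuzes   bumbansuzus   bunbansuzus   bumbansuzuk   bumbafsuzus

Raneku: *bunbantudos
  bunbantudos → bunbantuzos   [intervocalic lenition]
  bunbantuzos (rule 2 does not apply)
  bunbantuzos → bumbantuzos   [nasal place assimilation]
  bumbantuzos → bumbansuzos   [unconditioned shift]
  bumbansuzos → bumbansuzus   [vowel merger]
  giving Raneku bumbansuzus.
The other candidates each miss or misapply at least one Raneku change.

bumbansuzus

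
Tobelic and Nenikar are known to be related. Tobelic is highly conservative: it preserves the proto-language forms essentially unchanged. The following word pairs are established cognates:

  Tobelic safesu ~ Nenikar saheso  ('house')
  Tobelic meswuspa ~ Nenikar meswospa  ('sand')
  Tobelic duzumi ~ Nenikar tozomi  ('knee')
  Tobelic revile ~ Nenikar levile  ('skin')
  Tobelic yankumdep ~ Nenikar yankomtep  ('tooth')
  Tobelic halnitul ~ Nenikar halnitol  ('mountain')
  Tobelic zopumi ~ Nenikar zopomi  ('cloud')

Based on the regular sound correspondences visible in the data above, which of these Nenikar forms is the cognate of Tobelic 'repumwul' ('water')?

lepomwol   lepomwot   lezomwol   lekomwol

revile ~ levile — Tobelic r corresponds to Nenikar l word-initially before a front vowel.
duzumi ~ tozomi, yankumdep ~ yankomtep — Tobelic u corresponds to Nenikar o after a consonant, before a nasal.
meswuspa ~ meswospa, duzumi ~ tozomi — Tobelic u corresponds to Nenikar o after a consonant, before a consonant other than r, m, n, p, b, f, v.
Applying these to Tobelic 'repumwul':
  repumwul → lepumwul   (r→l word-initially before a front vowel)
  lepumwul → lepomwul   (u→o after a consonant, before a nasal)
  lepomwul → lepomwol   (u→o after a consonant, before a consonant other than r, m, n, p, b, f, v)
So the Nenikar cognate is 'lepomwol'.

lepomwol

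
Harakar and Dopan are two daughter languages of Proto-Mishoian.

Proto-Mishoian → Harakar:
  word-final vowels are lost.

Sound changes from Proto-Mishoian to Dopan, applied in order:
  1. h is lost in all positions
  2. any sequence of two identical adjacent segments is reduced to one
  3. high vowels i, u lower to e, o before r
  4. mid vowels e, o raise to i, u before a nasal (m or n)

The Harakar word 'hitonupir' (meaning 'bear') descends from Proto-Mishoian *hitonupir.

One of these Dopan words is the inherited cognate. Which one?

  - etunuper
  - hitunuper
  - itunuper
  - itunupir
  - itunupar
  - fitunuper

Dopan: start from *hitonupir.
  rule 1 (h-loss): hitonupir → itonupir
  rule 2: no change — itonupir
  rule 3 (pre-rhotic lowering): itonupir → itonuper
  rule 4 (pre-nasal raising): itonuper → itunuper
  ⇒ Dopan itunuper

itunuper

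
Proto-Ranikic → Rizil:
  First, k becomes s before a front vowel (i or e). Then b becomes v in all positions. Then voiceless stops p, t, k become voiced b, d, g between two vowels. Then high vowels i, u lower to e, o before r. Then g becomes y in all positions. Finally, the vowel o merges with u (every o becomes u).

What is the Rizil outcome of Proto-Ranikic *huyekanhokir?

huyeyanhuser

Rizil: start from *huyekanhokir.
  rule 1 (palatalisation): huyekanhokir → huyekanhosir
  rule 2: no change — huyekanhosir
  rule 3 (intervocalic voicing): huyekanhosir → huyeganhosir
  rule 4 (pre-rhotic lowering): huyeganhosir → huyeganhoser
  rule 5 (unconditioned shift): huyeganhoser → huyeyanhoser
  rule 6 (vowel merger): huyeyanhoser → huyeyanhuser
  ⇒ Rizil huyeyanhuser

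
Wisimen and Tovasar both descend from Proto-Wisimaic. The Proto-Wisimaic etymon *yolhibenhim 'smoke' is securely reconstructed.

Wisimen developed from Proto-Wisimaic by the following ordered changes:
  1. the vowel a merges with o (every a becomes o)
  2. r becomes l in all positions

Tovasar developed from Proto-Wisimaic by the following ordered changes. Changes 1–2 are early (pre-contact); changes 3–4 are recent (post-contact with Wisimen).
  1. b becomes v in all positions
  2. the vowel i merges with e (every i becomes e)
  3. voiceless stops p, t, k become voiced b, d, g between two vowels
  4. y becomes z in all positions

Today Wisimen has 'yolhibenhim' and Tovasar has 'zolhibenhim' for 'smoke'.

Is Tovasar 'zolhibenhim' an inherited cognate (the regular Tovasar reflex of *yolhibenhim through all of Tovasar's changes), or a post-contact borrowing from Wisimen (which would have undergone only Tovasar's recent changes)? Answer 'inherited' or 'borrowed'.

If inherited, *yolhibenhim would pass through all of Tovasar's changes:
Tovasar: start from *yolhibenhim.
  rule 1 (unconditioned shift): yolhibenhim → yolhivenhim
  rule 2 (vowel merger): yolhivenhim → yolhevenhem
  rule 3: no change — yolhevenhem
  rule 4 (unconditioned shift): yolhevenhem → zolhevenhem
  ⇒ Tovasar zolhevenhem
If borrowed from Wisimen 'yolhibenhim' after the early changes, it would undergo only the recent ones:
  rule 3 (intervocalic voicing): no change (yolhibenhim)
  rule 4 (unconditioned shift): yolhibenhim → zolhibenhim
  ⇒ as a loan: zolhibenhim
Tovasar 'zolhibenhim' matches the loan outcome 'zolhibenhim', not the inherited 'zolhevenhem' — it skipped the early Tovasar changes, so it was borrowed from Wisimen.

borrowed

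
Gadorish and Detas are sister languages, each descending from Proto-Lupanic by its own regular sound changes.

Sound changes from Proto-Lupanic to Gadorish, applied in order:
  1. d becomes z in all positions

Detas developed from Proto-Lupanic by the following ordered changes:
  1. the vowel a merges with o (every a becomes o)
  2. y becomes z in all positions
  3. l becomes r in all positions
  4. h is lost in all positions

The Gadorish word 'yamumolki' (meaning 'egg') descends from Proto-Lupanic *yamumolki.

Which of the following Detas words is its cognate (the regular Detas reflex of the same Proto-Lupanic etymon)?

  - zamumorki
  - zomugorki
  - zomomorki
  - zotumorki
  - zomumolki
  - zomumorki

zomumorki

Detas: *yamumolki
  yamumolki → yomumolki   [vowel merger]
  yomumolki → zomumolki   [unconditioned shift]
  zomumolki → zomumorki   [unconditioned shift]
  zomumorki (rule 4 does not apply)
  giving Detas zomumorki.
Only 'zomumorki' matches the regular Detas development of *yamumolki.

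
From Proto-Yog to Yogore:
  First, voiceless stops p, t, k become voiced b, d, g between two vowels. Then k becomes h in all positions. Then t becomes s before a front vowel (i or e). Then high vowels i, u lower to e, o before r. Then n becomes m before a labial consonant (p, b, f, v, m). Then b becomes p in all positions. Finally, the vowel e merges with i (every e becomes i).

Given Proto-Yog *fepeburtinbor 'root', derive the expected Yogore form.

fipiporsimpor

Yogore: *fepeburtinbor > febeburtinbor > febebursinbor > febeborsinbor > febeborsimbor > fepeporsimpor > fipiporsimpor  (by intervocalic voicing, palatalisation, pre-rhotic lowering, nasal place assimilation, unconditioned shift, vowel merger)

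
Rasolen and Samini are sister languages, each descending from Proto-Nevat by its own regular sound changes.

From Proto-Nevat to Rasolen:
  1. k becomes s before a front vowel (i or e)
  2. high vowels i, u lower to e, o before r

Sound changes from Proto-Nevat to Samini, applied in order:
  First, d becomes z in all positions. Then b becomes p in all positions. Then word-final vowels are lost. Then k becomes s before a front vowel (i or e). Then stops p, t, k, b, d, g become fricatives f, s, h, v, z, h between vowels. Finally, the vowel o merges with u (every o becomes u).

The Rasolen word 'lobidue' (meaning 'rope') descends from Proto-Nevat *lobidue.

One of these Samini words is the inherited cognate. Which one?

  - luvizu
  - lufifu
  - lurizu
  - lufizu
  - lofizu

lufizu

Samini: *lobidue > lobizue > lopizue > lopizu > lofizu > lufizu  (by unconditioned shift, unconditioned shift, apocope, intervocalic lenition, vowel merger)
The other candidates each miss or misapply at least one Samini change.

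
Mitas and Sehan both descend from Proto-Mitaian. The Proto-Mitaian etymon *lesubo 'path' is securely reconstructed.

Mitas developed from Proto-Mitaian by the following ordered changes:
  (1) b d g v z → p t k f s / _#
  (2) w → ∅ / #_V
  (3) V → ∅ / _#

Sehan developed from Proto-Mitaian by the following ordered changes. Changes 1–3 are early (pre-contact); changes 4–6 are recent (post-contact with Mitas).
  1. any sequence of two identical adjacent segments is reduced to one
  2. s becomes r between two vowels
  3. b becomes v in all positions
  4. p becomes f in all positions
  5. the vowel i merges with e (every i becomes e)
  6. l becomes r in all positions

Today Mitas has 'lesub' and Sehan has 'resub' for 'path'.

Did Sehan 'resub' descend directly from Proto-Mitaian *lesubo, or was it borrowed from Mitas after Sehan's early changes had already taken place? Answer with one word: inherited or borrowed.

If inherited, *lesubo would pass through all of Sehan's changes:
Sehan: *lesubo > lerubo > leruvo > reruvo  (by rhotacism, unconditioned shift, unconditioned shift)
If borrowed from Mitas 'lesub' after the early changes, it would undergo only the recent ones:
  rule 4 (unconditioned shift): no change (lesub)
  rule 5 (vowel merger): no change (lesub)
  rule 6 (unconditioned shift): lesub → resub
  ⇒ as a loan: resub
Sehan 'resub' matches the loan outcome 'resub', not the inherited 'reruvo' — it skipped the early Sehan changes, so it was borrowed from Mitas.

borrowed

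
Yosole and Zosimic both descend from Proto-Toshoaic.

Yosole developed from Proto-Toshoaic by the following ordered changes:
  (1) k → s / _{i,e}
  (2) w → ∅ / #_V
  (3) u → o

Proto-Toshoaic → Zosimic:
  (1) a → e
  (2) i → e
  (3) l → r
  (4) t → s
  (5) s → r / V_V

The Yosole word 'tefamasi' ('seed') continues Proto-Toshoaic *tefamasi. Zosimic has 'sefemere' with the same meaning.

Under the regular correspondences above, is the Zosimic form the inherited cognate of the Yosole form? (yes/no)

Derive the expected Zosimic reflex of *tefamasi:
Zosimic: *tefamasi
  tefamasi → tefemesi   [vowel merger]
  tefemesi → tefemese   [vowel merger]
  tefemese (rule 3 does not apply)
  tefemese → sefemese   [unconditioned shift]
  sefemese → sefemere   [rhotacism]
  giving Zosimic sefemere.
Zosimic 'sefemere' matches the regular reflex exactly, so the pair is cognate.

yes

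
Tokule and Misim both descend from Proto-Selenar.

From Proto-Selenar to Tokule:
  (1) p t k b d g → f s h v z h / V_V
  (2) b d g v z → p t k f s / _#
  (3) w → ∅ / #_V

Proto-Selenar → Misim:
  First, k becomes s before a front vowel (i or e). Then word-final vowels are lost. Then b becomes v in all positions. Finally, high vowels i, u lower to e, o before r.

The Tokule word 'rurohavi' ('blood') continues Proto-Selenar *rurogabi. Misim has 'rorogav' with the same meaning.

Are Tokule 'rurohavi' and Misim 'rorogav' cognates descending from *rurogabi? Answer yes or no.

Derive the expected Misim reflex of *rurogabi:
Misim: *rurogabi
  rurogabi (rule 1 does not apply)
  rurogabi → rurogab   [apocope]
  rurogab → rurogav   [unconditioned shift]
  rurogav → rorogav   [pre-rhotic lowering]
  giving Misim rorogav.
Misim 'rorogav' matches the regular reflex exactly, so the pair is cognate.

yes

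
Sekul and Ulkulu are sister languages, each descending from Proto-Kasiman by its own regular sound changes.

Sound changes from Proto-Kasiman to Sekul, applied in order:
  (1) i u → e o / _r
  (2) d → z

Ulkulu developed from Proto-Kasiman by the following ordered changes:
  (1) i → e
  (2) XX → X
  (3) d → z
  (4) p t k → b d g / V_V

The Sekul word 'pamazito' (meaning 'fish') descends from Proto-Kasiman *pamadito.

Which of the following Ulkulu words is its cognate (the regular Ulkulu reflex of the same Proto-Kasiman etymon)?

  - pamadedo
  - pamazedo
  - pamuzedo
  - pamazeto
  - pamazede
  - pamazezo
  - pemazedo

pamazedo

Ulkulu: *pamadito
  pamadito → pamadeto   [vowel merger]
  pamadeto (rule 2 does not apply)
  pamadeto → pamazeto   [unconditioned shift]
  pamazeto → pamazedo   [intervocalic voicing]
  giving Ulkulu pamazedo.
The other candidates each miss or misapply at least one Ulkulu change.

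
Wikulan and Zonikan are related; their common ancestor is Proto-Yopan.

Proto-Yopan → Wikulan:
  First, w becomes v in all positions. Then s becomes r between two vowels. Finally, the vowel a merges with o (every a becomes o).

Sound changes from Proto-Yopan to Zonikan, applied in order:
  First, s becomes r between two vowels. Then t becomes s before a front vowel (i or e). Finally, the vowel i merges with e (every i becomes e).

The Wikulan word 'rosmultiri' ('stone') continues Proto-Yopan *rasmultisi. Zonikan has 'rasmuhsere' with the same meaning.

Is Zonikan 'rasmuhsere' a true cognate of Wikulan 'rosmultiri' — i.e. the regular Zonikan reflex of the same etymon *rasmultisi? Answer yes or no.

no

Derive the expected Zonikan reflex of *rasmultisi:
Zonikan: *rasmultisi > rasmultiri > rasmulsiri > rasmulsere  (by rhotacism, palatalisation, vowel merger)
The regular Zonikan reflex would be 'rasmulsere', but the attested form is 'rasmuhsere'. The correspondence is irregular, so they are not cognates (the Zonikan form has a different source).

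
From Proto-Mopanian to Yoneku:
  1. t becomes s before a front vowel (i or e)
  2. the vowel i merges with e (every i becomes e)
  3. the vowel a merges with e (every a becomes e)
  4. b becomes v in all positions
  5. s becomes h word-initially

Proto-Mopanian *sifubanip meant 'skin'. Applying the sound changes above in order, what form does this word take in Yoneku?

Yoneku: *sifubanip > sefubanep > sefubenep > sefuvenep > hefuvenep  (by vowel merger, vowel merger, unconditioned shift, debuccalisation)

hefuvenep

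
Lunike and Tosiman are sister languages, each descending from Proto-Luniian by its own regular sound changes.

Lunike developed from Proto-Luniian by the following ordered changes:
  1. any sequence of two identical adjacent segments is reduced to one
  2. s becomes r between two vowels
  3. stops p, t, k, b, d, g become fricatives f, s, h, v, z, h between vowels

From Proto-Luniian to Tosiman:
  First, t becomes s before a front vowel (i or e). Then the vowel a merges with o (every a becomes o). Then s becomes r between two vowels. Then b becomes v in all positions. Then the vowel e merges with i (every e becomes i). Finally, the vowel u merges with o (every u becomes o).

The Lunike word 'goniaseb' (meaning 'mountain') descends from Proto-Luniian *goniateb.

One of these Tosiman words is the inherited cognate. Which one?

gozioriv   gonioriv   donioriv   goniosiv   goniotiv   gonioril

Tosiman: start from *goniateb.
  rule 1 (palatalisation): goniateb → goniaseb
  rule 2 (vowel merger): goniaseb → gonioseb
  rule 3 (rhotacism): gonioseb → gonioreb
  rule 4 (unconditioned shift): gonioreb → goniorev
  rule 5 (vowel merger): goniorev → gonioriv
  rule 6: no change — gonioriv
  ⇒ Tosiman gonioriv
Among the options, 'gonioriv' alone shows every Tosiman change applied in order.

gonioriv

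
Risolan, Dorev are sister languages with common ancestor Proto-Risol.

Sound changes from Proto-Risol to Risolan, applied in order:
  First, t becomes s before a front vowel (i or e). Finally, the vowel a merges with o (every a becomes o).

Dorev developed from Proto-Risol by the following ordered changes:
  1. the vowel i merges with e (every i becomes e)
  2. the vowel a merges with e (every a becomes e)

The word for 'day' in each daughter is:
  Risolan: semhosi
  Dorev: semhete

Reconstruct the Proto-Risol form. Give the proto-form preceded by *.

Position 6: Risolan has s, Dorev has t. Dorev preserves t here (none of its changes turn any other segment into t), so the proto-segment is *t.
Position 7: Risolan has i, Dorev has e. Risolan preserves i here (none of its changes turn any other segment into i), so the proto-segment is *i.
Verify the candidate proto-form against each daughter:
Risolan: start from *semhati.
  rule 1 (palatalisation): semhati → semhasi
  rule 2 (vowel merger): semhasi → semhosi
  ⇒ Risolan semhosi
Dorev: *semhati
  semhati → semhate   [vowel merger]
  semhate → semhete   [vowel merger]
  giving Dorev semhete.
No other proto-form is consistent with every reflex, so the reconstruction is *semhati.

*semhati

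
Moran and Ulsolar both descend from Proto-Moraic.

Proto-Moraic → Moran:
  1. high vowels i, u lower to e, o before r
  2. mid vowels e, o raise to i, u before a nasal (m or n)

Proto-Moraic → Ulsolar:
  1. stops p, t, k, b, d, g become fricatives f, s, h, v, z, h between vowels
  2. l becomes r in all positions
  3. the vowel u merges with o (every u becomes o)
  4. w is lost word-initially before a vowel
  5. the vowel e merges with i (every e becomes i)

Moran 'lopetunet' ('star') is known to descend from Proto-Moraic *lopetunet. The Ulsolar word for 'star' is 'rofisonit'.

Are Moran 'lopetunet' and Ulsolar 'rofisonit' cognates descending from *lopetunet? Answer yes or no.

Derive the expected Ulsolar reflex of *lopetunet:
Ulsolar: *lopetunet
  lopetunet → lofesunet   [intervocalic lenition]
  lofesunet → rofesunet   [unconditioned shift]
  rofesunet → rofesonet   [vowel merger]
  rofesonet (rule 4 does not apply)
  rofesonet → rofisonit   [vowel merger]
  giving Ulsolar rofisonit.
Ulsolar 'rofisonit' matches the regular reflex exactly, so the pair is cognate.

yes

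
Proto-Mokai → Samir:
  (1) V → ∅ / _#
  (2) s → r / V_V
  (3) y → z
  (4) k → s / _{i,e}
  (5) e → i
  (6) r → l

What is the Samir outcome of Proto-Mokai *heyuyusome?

Samir: *heyuyusome
  heyuyusome → heyuyusom   [apocope]
  heyuyusom → heyuyurom   [rhotacism]
  heyuyurom → hezuzurom   [unconditioned shift]
  hezuzurom (rule 4 does not apply)
  hezuzurom → hizuzurom   [vowel merger]
  hizuzurom → hizuzulom   [unconditioned shift]
  giving Samir hizuzulom.

hizuzulom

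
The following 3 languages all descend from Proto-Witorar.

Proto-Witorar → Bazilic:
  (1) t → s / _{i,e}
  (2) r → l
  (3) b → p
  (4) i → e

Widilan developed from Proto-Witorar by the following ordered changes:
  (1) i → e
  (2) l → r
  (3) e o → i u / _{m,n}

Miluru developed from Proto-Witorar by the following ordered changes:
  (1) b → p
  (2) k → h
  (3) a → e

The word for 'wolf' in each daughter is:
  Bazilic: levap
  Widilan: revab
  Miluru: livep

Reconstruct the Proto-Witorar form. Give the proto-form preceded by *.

*livab

Position 5: Bazilic has p, Widilan has b, Miluru has p. Widilan preserves b here (none of its changes turn any other segment into b), so the proto-segment is *b.
Position 2: Bazilic has e, Widilan has e, Miluru has i. Miluru preserves i here (none of its changes turn any other segment into i), so the proto-segment is *i.
Position 4: Bazilic has a, Widilan has a, Miluru has e. Bazilic preserves a here (none of its changes turn any other segment into a), so the proto-segment is *a.
Continuing position by position gives *livab; check it forward:
Bazilic: start from *livab.
  rule 1: no change — livab
  rule 2: no change — livab
  rule 3 (unconditioned shift): livab → livap
  rule 4 (vowel merger): livap → levap
  ⇒ Bazilic levap
Widilan: *livab
  livab → levab   [vowel merger]
  levab → revab   [unconditioned shift]
  revab (rule 3 does not apply)
  giving Widilan revab.
Miluru: *livab > livap > livep  (by unconditioned shift, vowel merger)
No other proto-form is consistent with every reflex, so the reconstruction is *livab.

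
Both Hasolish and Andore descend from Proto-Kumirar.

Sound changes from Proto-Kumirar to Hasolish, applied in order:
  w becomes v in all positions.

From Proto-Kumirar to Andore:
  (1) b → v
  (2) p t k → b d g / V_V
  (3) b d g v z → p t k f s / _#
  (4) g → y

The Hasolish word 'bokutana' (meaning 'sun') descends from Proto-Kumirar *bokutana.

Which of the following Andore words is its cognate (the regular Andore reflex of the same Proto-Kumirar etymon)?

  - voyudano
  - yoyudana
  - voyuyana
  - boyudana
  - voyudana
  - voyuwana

voyudana

Andore: *bokutana
  bokutana → vokutana   [unconditioned shift]
  vokutana → vogudana   [intervocalic voicing]
  vogudana (rule 3 does not apply)
  vogudana → voyudana   [unconditioned shift]
  giving Andore voyudana.
Among the options, 'voyudana' alone shows every Andore change applied in order.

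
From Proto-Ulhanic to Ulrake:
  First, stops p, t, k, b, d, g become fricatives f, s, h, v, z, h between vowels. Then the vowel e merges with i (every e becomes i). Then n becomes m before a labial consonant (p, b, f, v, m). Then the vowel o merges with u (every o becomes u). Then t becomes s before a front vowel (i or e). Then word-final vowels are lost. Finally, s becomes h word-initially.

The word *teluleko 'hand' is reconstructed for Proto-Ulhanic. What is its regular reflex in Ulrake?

hilulih

Ulrake: *teluleko
  teluleko → teluleho   [intervocalic lenition]
  teluleho → tiluliho   [vowel merger]
  tiluliho (rule 3 does not apply)
  tiluliho → tilulihu   [vowel merger]
  tilulihu → silulihu   [palatalisation]
  silulihu → silulih   [apocope]
  silulih → hilulih   [debuccalisation]
  giving Ulrake hilulih.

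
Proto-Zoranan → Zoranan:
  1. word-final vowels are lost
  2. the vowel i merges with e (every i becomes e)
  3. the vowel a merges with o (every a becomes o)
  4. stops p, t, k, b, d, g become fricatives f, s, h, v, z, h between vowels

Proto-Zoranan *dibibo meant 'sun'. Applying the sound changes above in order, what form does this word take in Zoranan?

deveb

Zoranan: *dibibo
  dibibo → dibib   [apocope]
  dibib → debeb   [vowel merger]
  debeb (rule 3 does not apply)
  debeb → deveb   [intervocalic lenition]
  giving Zoranan deveb.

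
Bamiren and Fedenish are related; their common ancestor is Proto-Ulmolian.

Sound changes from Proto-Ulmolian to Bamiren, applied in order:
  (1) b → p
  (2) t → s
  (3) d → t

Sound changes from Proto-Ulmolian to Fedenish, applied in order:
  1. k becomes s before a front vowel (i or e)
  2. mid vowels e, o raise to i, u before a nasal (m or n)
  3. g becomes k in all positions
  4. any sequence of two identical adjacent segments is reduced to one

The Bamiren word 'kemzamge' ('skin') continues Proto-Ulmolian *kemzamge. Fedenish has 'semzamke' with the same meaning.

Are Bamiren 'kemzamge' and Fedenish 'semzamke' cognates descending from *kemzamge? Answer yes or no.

Derive the expected Fedenish reflex of *kemzamge:
Fedenish: *kemzamge
  kemzamge → semzamge   [palatalisation]
  semzamge → simzamge   [pre-nasal raising]
  simzamge → simzamke   [unconditioned shift]
  simzamke (rule 4 does not apply)
  giving Fedenish simzamke.
The regular Fedenish reflex would be 'simzamke', but the attested form is 'semzamke'. The correspondence is irregular, so they are not cognates (the Fedenish form has a different source).

no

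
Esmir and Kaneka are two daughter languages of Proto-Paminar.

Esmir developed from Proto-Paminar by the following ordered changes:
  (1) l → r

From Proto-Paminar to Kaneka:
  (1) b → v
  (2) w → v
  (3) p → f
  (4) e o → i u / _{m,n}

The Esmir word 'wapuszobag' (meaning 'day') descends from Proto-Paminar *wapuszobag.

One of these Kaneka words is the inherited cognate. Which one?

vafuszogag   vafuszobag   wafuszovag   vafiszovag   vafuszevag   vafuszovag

Kaneka: *wapuszobag > wapuszovag > vapuszovag > vafuszovag  (by unconditioned shift, unconditioned shift, unconditioned shift)
Only 'vafuszovag' matches the regular Kaneka development of *wapuszobag.

vafuszovag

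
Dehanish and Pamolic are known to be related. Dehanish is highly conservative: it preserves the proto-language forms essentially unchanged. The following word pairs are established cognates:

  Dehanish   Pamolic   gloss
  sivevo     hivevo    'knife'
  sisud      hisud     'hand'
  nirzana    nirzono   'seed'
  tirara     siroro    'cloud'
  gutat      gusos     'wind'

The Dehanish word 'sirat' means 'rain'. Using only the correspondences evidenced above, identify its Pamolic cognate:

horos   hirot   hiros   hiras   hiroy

hiros

sivevo ~ hivevo, sisud ~ hisud — Dehanish s corresponds to Pamolic h word-initially before a front vowel.
gutat ~ gusos — Dehanish a corresponds to Pamolic o after a consonant, before a consonant other than r, m, n, p, b, f, v.
gutat ~ gusos — Dehanish t corresponds to Pamolic s word-finally.
Applying these to Dehanish 'sirat':
  sirat → hirat   (s→h word-initially before a front vowel)
  hirat → hirot   (a→o after a consonant, before a consonant other than r, m, n, p, b, f, v)
  hirot → hiros   (t→s word-finally)
So the Pamolic cognate is 'hiros'.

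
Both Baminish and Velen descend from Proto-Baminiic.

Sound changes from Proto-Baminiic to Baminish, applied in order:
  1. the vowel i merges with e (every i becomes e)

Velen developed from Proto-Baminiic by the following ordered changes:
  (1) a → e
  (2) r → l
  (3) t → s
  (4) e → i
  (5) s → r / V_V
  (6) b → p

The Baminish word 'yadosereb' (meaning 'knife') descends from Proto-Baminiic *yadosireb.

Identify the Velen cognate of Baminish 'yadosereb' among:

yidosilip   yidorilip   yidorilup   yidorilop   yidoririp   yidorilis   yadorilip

yidorilip

Velen: *yadosireb > yedosireb > yedosileb > yidosilib > yidorilib > yidorilip  (by vowel merger, unconditioned shift, vowel merger, rhotacism, unconditioned shift)
Only 'yidorilip' matches the regular Velen development of *yadosireb.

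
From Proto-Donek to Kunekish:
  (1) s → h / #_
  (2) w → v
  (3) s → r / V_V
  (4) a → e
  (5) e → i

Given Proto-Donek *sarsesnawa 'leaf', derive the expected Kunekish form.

hirsisnivi

Kunekish: *sarsesnawa
  sarsesnawa → harsesnawa   [debuccalisation]
  harsesnawa → harsesnava   [unconditioned shift]
  harsesnava (rule 3 does not apply)
  harsesnava → hersesneve   [vowel merger]
  hersesneve → hirsisnivi   [vowel merger]
  giving Kunekish hirsisnivi.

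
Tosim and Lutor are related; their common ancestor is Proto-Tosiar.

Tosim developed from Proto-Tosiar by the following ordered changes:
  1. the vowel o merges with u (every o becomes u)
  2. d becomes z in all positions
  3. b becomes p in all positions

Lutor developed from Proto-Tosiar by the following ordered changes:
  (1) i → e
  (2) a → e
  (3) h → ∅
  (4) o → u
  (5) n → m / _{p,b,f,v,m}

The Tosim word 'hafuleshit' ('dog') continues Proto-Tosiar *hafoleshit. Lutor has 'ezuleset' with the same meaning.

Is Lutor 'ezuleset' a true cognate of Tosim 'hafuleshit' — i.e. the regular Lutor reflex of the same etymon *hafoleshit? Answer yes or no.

no

Derive the expected Lutor reflex of *hafoleshit:
Lutor: *hafoleshit > hafoleshet > hefoleshet > efoleset > efuleset  (by vowel merger, vowel merger, h-loss, vowel merger)
The regular Lutor reflex would be 'efuleset', but the attested form is 'ezuleset'. The correspondence is irregular, so they are not cognates (the Lutor form has a different source).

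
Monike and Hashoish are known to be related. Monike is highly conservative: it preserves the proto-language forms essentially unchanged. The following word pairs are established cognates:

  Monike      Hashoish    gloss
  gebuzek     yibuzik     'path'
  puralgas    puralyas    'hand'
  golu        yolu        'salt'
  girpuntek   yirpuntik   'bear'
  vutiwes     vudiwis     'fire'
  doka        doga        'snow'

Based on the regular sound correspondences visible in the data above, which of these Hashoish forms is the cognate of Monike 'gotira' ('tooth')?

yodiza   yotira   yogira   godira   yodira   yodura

golu ~ yolu — Monike g corresponds to Hashoish y word-initially before a back vowel.
vutiwes ~ vudiwis — Monike t corresponds to Hashoish d between vowels (before a front vowel).
Applying these to Monike 'gotira':
  gotira → yotira   (g→y word-initially before a back vowel)
  yotira → yodira   (t→d between vowels (before a front vowel))
So the Hashoish cognate is 'yodira'.

yodira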